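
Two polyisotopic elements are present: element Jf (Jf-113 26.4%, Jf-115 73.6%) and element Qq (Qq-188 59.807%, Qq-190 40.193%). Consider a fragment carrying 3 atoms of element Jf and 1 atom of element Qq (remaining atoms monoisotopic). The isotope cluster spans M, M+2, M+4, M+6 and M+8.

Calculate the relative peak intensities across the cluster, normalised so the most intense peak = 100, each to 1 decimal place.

2.7 : 24.2 : 77.5 : 100.0 : 39.0

Element Jf pattern (n=3): 0.01839974 : 0.15388877 : 0.42902323 : 0.39868826
Element Qq pattern (n=1): 0.59807 : 0.40193
Convolve the two distributions (both contribute in 2-u steps):
  M: 0.01839974×0.59807 = 0.011004
  M+2: 0.01839974×0.40193 + 0.15388877×0.59807 = 0.099432
  M+4: 0.15388877×0.40193 + 0.42902323×0.59807 = 0.318438
  M+6: 0.42902323×0.40193 + 0.39868826×0.59807 = 0.410881
  M+8: 0.39868826×0.40193 = 0.160245
Scale to base peak (0.410881) = 100: 2.7 : 24.2 : 77.5 : 100.0 : 39.0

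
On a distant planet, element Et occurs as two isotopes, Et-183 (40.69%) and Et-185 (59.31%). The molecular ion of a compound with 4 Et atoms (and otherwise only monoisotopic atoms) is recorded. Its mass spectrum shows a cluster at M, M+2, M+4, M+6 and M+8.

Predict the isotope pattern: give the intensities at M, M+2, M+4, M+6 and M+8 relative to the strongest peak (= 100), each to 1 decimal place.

Expanding (0.4069 + 0.5931)^4:
P(M) = 0.4069^4 = 0.027413
P(M+2) = 4 × 0.4069^3 × 0.5931^1 = 0.159827
P(M+4) = 6 × 0.4069^2 × 0.5931^2 = 0.349448
P(M+6) = 4 × 0.4069^1 × 0.5931^3 = 0.339572
P(M+8) = 0.5931^4 = 0.123740
The M+4 peak is largest (0.349448); scaling to 100 gives 7.8 : 45.7 : 100.0 : 97.2 : 35.4.

7.8 : 45.7 : 100.0 : 97.2 : 35.4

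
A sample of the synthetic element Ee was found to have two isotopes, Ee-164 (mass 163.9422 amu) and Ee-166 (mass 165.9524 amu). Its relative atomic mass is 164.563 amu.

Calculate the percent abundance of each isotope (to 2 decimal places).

Writing the weighted mean with unknown fraction x of Ee-164:
163.9422·x + 165.9524·(1 − x) = 164.563
(163.9422 − 165.9524)·x = 164.563 − 165.9524
x = -1.3894 / -2.0102 = 0.69118 → 69.12% Ee-164, 30.88% Ee-166.

Ee-164: 69.12%, Ee-166: 30.88%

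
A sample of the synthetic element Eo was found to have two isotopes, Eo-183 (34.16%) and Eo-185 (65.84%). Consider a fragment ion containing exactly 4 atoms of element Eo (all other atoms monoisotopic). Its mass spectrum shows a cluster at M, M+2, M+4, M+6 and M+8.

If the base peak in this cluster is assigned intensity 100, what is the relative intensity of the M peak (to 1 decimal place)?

3.5

(0.3416 + 0.6584)^4 gives M 0.0136, M+2 0.1050, M+4 0.3035, M+6 0.3900, M+8 0.1879; the largest is M+6.
P(M+6) = C(4,3) × 0.3416^1 × 0.6584^3 = 4 × 0.3416 × 0.28541018 = 0.389984 (base)
P(M) = C(4,0) × 0.3416^4 × 0.6584^0 = 1 × 0.01361669 × 1.0000 = 0.013617
Relative intensity = 0.013617 / 0.389984 × 100 = 3.5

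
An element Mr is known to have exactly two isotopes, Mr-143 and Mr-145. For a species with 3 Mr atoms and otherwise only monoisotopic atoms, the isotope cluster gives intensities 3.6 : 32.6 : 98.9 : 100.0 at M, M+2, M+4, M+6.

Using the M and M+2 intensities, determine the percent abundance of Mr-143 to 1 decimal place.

If p is the fraction of Mr that is Mr-143, then I(M+2)/I(M) = [C(3,1)·p^2·(1−p)] / p^3 = 3·(1−p)/p = 32.6/3.6 = 9.0556
(1−p)/p = 9.0556/3 = 3.0185  ⇒  p = 1/(1 + 3.0185) = 0.2488
Mr-143: 24.9%, Mr-145: 75.1%.

24.9%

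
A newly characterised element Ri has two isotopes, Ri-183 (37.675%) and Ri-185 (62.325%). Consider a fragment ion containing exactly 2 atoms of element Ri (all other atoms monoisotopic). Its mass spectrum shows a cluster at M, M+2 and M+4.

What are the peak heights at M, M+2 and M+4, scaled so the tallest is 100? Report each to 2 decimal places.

30.22 : 100.00 : 82.71

Each Ri atom is independently Ri-183 (p = 0.37675) or Ri-185 (q = 0.62325); the cluster is the binomial expansion (p + q)^2.
P(M) = 0.37675^2 = 0.141941
P(M+2) = 2 × 0.37675^1 × 0.62325^1 = 0.469619
P(M+4) = 0.62325^2 = 0.388441
The M+2 peak is largest (0.469619); scaling to 100 gives 30.22 : 100.00 : 82.71.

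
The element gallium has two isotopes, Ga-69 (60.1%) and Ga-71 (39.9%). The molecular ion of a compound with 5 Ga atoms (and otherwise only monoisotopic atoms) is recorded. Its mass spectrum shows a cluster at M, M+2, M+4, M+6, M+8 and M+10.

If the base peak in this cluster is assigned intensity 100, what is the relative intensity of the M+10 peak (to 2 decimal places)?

2.93

Term probabilities: M 0.0784, M+2 0.2603, M+4 0.3456, M+6 0.2294, M+8 0.0762, M+10 0.0101. Base peak = M+4.
P(M+4) = C(5,2) × 0.601^3 × 0.399^2 = 10 × 0.2170818 × 0.159201 = 0.345596 (base)
P(M+10) = C(5,5) × 0.601^0 × 0.399^5 = 1 × 1.0000 × 0.01011264 = 0.010113
Relative intensity = 0.010113 / 0.345596 × 100 = 2.93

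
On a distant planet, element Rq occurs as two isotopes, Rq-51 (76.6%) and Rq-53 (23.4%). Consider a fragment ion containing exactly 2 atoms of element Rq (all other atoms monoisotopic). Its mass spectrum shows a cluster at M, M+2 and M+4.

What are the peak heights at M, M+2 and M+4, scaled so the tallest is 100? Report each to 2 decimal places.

100.00 : 61.10 : 9.33

Expanding (0.766 + 0.234)^2:
P(M) = 0.766^2 = 0.586756
P(M+2) = 2 × 0.766^1 × 0.234^1 = 0.358488
P(M+4) = 0.234^2 = 0.054756
The M peak is largest (0.586756); scaling to 100 gives 100.00 : 61.10 : 9.33.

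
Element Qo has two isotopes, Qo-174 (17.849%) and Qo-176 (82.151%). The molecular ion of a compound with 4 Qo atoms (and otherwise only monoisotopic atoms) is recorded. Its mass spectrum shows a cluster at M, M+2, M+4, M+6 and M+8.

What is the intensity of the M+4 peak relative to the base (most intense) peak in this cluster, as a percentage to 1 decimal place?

Term probabilities: M 0.0010, M+2 0.0187, M+4 0.1290, M+6 0.3958, M+8 0.4555. Base peak = M+8.
P(M+8) = C(4,4) × 0.17849^0 × 0.82151^4 = 1 × 1.0000 × 0.45546123 = 0.455461 (base)
P(M+4) = C(4,2) × 0.17849^2 × 0.82151^2 = 6 × 0.03185868 × 0.67487868 = 0.129004
Relative intensity = 0.129004 / 0.455461 × 100 = 28.3

28.3%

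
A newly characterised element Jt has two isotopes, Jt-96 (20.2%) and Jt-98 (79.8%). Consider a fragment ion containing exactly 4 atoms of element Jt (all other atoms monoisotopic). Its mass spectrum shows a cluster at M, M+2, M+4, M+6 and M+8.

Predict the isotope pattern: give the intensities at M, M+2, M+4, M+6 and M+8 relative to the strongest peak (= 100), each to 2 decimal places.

0.41 : 6.41 : 37.97 : 100.00 : 98.76

The 4 Jt atoms are independent, so intensities follow the terms of (0.202 + 0.798)^4.
P(M) = 0.202^4 = 0.001665
P(M+2) = 4 × 0.202^3 × 0.798^1 = 0.026310
P(M+4) = 6 × 0.202^2 × 0.798^2 = 0.155905
P(M+6) = 4 × 0.202^1 × 0.798^3 = 0.410601
P(M+8) = 0.798^4 = 0.405519
The M+6 peak is largest (0.410601); scaling to 100 gives 0.41 : 6.41 : 37.97 : 100.00 : 98.76.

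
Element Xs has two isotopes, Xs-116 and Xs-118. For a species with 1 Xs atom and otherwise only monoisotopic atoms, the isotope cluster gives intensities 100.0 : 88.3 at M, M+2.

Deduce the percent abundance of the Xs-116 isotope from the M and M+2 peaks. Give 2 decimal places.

Let p = fractional abundance of Xs-116. I(M+2)/I(M) = [C(1,1)·p^0·(1−p)] / p^1 = 1·(1−p)/p = 88.3/100.0 = 0.8830
(1−p)/p = 0.8830/1 = 0.8830  ⇒  p = 1/(1 + 0.8830) = 0.5311
Xs-116: 53.11%, Xs-118: 46.89%.

53.11%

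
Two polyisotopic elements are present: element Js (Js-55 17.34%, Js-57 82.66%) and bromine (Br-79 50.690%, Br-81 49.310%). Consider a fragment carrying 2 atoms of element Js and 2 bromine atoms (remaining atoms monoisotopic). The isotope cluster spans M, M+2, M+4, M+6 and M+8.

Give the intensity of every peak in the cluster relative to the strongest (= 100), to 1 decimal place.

1.9 : 21.6 : 79.3 : 100.0 : 40.4

Element Js pattern (n=2): 0.03006756 : 0.28666488 : 0.68326756
Bromine pattern (n=2): 0.25694761 : 0.49990478 : 0.24314761
Convolve the two distributions (both contribute in 2-u steps):
  M: 0.03006756×0.25694761 = 0.007726
  M+2: 0.03006756×0.49990478 + 0.28666488×0.25694761 = 0.088689
  M+4: 0.03006756×0.24314761 + 0.28666488×0.49990478 + 0.68326756×0.25694761 = 0.326180
  M+6: 0.28666488×0.24314761 + 0.68326756×0.49990478 = 0.411271
  M+8: 0.68326756×0.24314761 = 0.166135
Scale to base peak (0.411271) = 100: 1.9 : 21.6 : 79.3 : 100.0 : 40.4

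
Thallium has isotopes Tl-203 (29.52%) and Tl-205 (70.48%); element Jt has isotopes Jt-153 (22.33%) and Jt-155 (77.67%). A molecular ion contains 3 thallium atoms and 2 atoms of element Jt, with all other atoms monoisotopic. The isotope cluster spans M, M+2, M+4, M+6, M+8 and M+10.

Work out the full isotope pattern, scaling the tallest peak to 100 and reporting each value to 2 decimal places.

0.33 : 4.68 : 26.20 : 72.70 : 100.00 : 54.60

Thallium pattern (n=3): 0.02572463 : 0.18425524 : 0.43991564 : 0.35010449
Element Jt pattern (n=2): 0.04986289 : 0.34687422 : 0.60326289
Convolve the two distributions (both contribute in 2-u steps):
  M: 0.02572463×0.04986289 = 0.001283
  M+2: 0.02572463×0.34687422 + 0.18425524×0.04986289 = 0.018111
  M+4: 0.02572463×0.60326289 + 0.18425524×0.34687422 + 0.43991564×0.04986289 = 0.101368
  M+6: 0.18425524×0.60326289 + 0.43991564×0.34687422 + 0.35010449×0.04986289 = 0.281207
  M+8: 0.43991564×0.60326289 + 0.35010449×0.34687422 = 0.386827
  M+10: 0.35010449×0.60326289 = 0.211205
Scale to base peak (0.386827) = 100: 0.33 : 4.68 : 26.20 : 72.70 : 100.00 : 54.60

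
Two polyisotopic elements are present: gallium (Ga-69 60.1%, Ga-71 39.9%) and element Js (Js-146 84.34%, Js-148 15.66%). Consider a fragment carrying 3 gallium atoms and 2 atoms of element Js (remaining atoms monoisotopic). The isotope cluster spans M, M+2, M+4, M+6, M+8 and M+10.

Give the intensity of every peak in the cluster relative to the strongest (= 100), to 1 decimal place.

42.3 : 100.0 : 88.7 : 36.1 : 6.5 : 0.4

Gallium pattern (n=3): 0.2170818 : 0.4323576 : 0.2870394 : 0.0635212
Element Js pattern (n=2): 0.71132356 : 0.26415288 : 0.02452356
Convolve the two distributions (both contribute in 2-u steps):
  M: 0.2170818×0.71132356 = 0.154415
  M+2: 0.2170818×0.26415288 + 0.4323576×0.71132356 = 0.364889
  M+4: 0.2170818×0.02452356 + 0.4323576×0.26415288 + 0.2870394×0.71132356 = 0.323710
  M+6: 0.4323576×0.02452356 + 0.2870394×0.26415288 + 0.0635212×0.71132356 = 0.131609
  M+8: 0.2870394×0.02452356 + 0.0635212×0.26415288 = 0.023819
  M+10: 0.0635212×0.02452356 = 0.001558
Scale to base peak (0.364889) = 100: 42.3 : 100.0 : 88.7 : 36.1 : 6.5 : 0.4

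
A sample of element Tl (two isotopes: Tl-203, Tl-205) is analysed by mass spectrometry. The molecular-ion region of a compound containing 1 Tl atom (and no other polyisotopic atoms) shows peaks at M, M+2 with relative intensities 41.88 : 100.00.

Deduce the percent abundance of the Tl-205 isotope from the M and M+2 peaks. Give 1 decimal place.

70.5%

Let p = fractional abundance of Tl-203. I(M+2)/I(M) = [C(1,1)·p^0·(1−p)] / p^1 = 1·(1−p)/p = 100.00/41.88 = 2.3878
(1−p)/p = 2.3878/1 = 2.3878  ⇒  p = 1/(1 + 2.3878) = 0.2952
Tl-203: 29.5%, Tl-205: 70.5%.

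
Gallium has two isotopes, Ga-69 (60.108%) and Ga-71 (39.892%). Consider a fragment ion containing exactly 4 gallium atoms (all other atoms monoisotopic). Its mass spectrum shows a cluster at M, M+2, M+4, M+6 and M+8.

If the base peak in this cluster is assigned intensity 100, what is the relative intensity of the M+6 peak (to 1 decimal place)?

Term probabilities: M 0.1305, M+2 0.3465, M+4 0.3450, M+6 0.1526, M+8 0.0253. Base peak = M+2.
P(M+2) = C(4,1) × 0.60108^3 × 0.39892^1 = 4 × 0.2171685 × 0.39892 = 0.346531 (base)
P(M+6) = C(4,3) × 0.60108^1 × 0.39892^3 = 4 × 0.60108 × 0.063483 = 0.152633
Relative intensity = 0.152633 / 0.346531 × 100 = 44.0

44.0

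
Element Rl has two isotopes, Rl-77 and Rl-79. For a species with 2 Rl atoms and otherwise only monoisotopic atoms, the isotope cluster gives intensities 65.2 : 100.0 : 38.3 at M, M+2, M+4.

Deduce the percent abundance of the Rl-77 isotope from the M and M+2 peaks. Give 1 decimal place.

56.6%

Write p for the Rl-77 fraction. I(M+2)/I(M) = [C(2,1)·p^1·(1−p)] / p^2 = 2·(1−p)/p = 100.0/65.2 = 1.5337
(1−p)/p = 1.5337/2 = 0.7669  ⇒  p = 1/(1 + 0.7669) = 0.5660
Rl-77: 56.6%, Rl-79: 43.4%.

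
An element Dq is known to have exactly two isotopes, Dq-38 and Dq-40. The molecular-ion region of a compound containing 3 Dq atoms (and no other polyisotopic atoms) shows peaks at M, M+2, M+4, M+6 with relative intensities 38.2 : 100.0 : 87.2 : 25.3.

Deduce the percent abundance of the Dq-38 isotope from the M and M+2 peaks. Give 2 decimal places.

Write p for the Dq-38 fraction. I(M+2)/I(M) = [C(3,1)·p^2·(1−p)] / p^3 = 3·(1−p)/p = 100.0/38.2 = 2.6178
(1−p)/p = 2.6178/3 = 0.8726  ⇒  p = 1/(1 + 0.8726) = 0.5340
Dq-38: 53.40%, Dq-40: 46.60%.

53.40%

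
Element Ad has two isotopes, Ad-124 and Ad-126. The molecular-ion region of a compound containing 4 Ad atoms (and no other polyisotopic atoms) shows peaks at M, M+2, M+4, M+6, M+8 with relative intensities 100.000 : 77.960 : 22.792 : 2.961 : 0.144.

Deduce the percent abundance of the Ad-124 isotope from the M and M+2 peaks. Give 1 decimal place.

If p is the fraction of Ad that is Ad-124, then I(M+2)/I(M) = [C(4,1)·p^3·(1−p)] / p^4 = 4·(1−p)/p = 77.960/100.000 = 0.7796
(1−p)/p = 0.7796/4 = 0.1949  ⇒  p = 1/(1 + 0.1949) = 0.8369
Ad-124: 83.7%, Ad-126: 16.3%.

83.7%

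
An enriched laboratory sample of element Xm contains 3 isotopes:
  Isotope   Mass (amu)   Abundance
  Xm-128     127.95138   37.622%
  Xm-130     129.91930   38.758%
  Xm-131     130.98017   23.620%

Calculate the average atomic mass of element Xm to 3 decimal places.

129.430 amu

Average mass = Σ (abundance × isotope mass) = 0.37622 × 127.95138 + 0.38758 × 129.91930 + 0.23620 × 130.98017
= 48.137868 + 50.354122 + 30.937516 = 129.429506 amu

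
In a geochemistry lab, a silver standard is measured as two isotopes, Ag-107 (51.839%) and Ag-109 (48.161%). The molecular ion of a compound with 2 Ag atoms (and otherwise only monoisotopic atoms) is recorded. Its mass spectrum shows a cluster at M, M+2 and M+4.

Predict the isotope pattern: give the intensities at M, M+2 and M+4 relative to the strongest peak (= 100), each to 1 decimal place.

Expanding (0.51839 + 0.48161)^2:
P(M) = 0.51839^2 = 0.268728
P(M+2) = 2 × 0.51839^1 × 0.48161^1 = 0.499324
P(M+4) = 0.48161^2 = 0.231948
The M+2 peak is largest (0.499324); scaling to 100 gives 53.8 : 100.0 : 46.5.

53.8 : 100.0 : 46.5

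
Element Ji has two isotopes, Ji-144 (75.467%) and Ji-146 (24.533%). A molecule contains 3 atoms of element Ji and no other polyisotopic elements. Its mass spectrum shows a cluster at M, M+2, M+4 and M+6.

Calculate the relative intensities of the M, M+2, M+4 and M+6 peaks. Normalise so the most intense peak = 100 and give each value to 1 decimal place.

The 3 Ji atoms are independent, so intensities follow the terms of (0.75467 + 0.24533)^3.
P(M) = 0.75467^3 = 0.429805
P(M+2) = 3 × 0.75467^2 × 0.24533^1 = 0.419166
P(M+4) = 3 × 0.75467^1 × 0.24533^2 = 0.136264
P(M+6) = 0.24533^3 = 0.014766
The M peak is largest (0.429805); scaling to 100 gives 100.0 : 97.5 : 31.7 : 3.4.

100.0 : 97.5 : 31.7 : 3.4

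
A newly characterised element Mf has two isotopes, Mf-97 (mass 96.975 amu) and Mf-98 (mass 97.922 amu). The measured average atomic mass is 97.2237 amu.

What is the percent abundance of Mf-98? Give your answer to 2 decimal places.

Writing the weighted mean with unknown fraction x of Mf-97:
96.975·x + 97.922·(1 − x) = 97.2237
(96.975 − 97.922)·x = 97.2237 − 97.922
x = -0.6983 / -0.947 = 0.73738 → 73.74% Mf-97, 26.26% Mf-98.

26.26%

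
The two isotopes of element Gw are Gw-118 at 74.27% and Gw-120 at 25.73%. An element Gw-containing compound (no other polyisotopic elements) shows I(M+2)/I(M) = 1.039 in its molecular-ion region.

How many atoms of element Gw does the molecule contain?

The M+2/M ratio from n Gw atoms is n · q/p = n · 0.2573/0.7427.
n = 1.039 × 0.7427/0.2573 = 3.00 ≈ 3

3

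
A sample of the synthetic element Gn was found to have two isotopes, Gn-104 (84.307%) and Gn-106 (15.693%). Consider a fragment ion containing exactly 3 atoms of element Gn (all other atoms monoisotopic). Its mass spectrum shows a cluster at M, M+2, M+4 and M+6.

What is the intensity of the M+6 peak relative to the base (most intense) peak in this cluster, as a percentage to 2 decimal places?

Binomial terms of (0.84307 + 0.15693)^3: M 0.5992, M+2 0.3346, M+4 0.0623, M+6 0.0039 → M is the base peak.
P(M) = C(3,0) × 0.84307^3 × 0.15693^0 = 1 × 0.59922636 × 1.0000 = 0.599226 (base)
P(M+6) = C(3,3) × 0.84307^0 × 0.15693^3 = 1 × 1.0000 × 0.00386472 = 0.003865
Relative intensity = 0.003865 / 0.599226 × 100 = 0.64

0.64%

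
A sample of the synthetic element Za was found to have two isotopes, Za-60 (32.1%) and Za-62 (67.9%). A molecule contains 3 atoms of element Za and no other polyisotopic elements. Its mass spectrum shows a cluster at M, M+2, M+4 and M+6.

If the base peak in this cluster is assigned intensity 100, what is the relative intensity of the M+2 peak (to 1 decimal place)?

47.3

(0.321 + 0.679)^3 gives M 0.0331, M+2 0.2099, M+4 0.4440, M+6 0.3130; the largest is M+4.
P(M+4) = C(3,2) × 0.321^1 × 0.679^2 = 3 × 0.3210 × 0.461041 = 0.443982 (base)
P(M+2) = C(3,1) × 0.321^2 × 0.679^1 = 3 × 0.103041 × 0.6790 = 0.209895
Relative intensity = 0.209895 / 0.443982 × 100 = 47.3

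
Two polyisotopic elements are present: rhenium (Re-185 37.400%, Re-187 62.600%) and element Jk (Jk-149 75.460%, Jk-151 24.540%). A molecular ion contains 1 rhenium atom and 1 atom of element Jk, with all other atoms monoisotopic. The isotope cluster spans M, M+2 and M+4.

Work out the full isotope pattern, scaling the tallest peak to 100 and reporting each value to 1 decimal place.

Rhenium pattern (n=1): 0.3740 : 0.6260
Element Jk pattern (n=1): 0.7546 : 0.2454
Convolve the two distributions (both contribute in 2-u steps):
  M: 0.3740×0.7546 = 0.282220
  M+2: 0.3740×0.2454 + 0.6260×0.7546 = 0.564159
  M+4: 0.6260×0.2454 = 0.153620
Scale to base peak (0.564159) = 100: 50.0 : 100.0 : 27.2

50.0 : 100.0 : 27.2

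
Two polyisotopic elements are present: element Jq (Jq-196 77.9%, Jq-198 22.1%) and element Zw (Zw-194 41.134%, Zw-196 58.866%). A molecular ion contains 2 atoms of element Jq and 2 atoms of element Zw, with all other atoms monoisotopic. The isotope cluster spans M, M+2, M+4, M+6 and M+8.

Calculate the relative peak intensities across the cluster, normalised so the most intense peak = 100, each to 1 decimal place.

26.6 : 91.4 : 100.0 : 37.1 : 4.4

Element Jq pattern (n=2): 0.606841 : 0.344318 : 0.048841
Element Zw pattern (n=2): 0.1692006 : 0.48427881 : 0.3465206
Convolve the two distributions (both contribute in 2-u steps):
  M: 0.606841×0.1692006 = 0.102678
  M+2: 0.606841×0.48427881 + 0.344318×0.1692006 = 0.352139
  M+4: 0.606841×0.3465206 + 0.344318×0.48427881 + 0.048841×0.1692006 = 0.385293
  M+6: 0.344318×0.3465206 + 0.048841×0.48427881 = 0.142966
  M+8: 0.048841×0.3465206 = 0.016924
Scale to base peak (0.385293) = 100: 26.6 : 91.4 : 100.0 : 37.1 : 4.4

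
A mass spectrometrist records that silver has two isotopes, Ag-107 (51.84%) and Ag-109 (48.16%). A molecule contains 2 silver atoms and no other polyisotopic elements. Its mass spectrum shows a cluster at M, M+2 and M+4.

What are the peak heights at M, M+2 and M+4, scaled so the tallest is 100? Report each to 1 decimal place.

53.8 : 100.0 : 46.5

The 2 Ag atoms are independent, so intensities follow the terms of (0.5184 + 0.4816)^2.
P(M) = 0.5184^2 = 0.268739
P(M+2) = 2 × 0.5184^1 × 0.4816^1 = 0.499323
P(M+4) = 0.4816^2 = 0.231939
The M+2 peak is largest (0.499323); scaling to 100 gives 53.8 : 100.0 : 46.5.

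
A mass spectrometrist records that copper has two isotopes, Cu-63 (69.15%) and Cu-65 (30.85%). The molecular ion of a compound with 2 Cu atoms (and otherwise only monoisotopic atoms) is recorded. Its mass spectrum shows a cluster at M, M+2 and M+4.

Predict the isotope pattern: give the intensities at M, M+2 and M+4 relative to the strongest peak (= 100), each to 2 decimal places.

Expanding (0.6915 + 0.3085)^2:
P(M) = 0.6915^2 = 0.478172
P(M+2) = 2 × 0.6915^1 × 0.3085^1 = 0.426656
P(M+4) = 0.3085^2 = 0.095172
The M peak is largest (0.478172); scaling to 100 gives 100.00 : 89.23 : 19.90.

100.00 : 89.23 : 19.90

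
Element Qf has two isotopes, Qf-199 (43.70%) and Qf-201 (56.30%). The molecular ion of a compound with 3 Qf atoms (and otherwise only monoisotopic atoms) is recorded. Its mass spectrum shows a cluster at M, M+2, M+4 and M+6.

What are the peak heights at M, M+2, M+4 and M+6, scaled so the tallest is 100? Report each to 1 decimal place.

20.1 : 77.6 : 100.0 : 42.9

Each Qf atom is independently Qf-199 (p = 0.4370) or Qf-201 (q = 0.5630); the cluster is the binomial expansion (p + q)^3.
P(M) = 0.4370^3 = 0.083453
P(M+2) = 3 × 0.4370^2 × 0.5630^1 = 0.322547
P(M+4) = 3 × 0.4370^1 × 0.5630^2 = 0.415546
P(M+6) = 0.5630^3 = 0.178454
The M+4 peak is largest (0.415546); scaling to 100 gives 20.1 : 77.6 : 100.0 : 42.9.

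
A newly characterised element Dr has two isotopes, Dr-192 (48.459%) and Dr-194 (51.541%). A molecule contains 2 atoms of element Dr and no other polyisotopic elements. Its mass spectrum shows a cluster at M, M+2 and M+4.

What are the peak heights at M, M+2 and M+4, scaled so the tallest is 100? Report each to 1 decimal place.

47.0 : 100.0 : 53.2

The 2 Dr atoms are independent, so intensities follow the terms of (0.48459 + 0.51541)^2.
P(M) = 0.48459^2 = 0.234827
P(M+2) = 2 × 0.48459^1 × 0.51541^1 = 0.499525
P(M+4) = 0.51541^2 = 0.265647
The M+2 peak is largest (0.499525); scaling to 100 gives 47.0 : 100.0 : 53.2.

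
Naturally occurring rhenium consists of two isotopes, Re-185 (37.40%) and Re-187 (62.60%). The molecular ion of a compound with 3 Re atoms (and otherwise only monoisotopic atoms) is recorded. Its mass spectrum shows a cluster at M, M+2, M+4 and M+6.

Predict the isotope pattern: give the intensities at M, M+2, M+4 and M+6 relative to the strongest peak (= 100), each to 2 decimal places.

Expanding (0.3740 + 0.6260)^3:
P(M) = 0.3740^3 = 0.052314
P(M+2) = 3 × 0.3740^2 × 0.6260^1 = 0.262687
P(M+4) = 3 × 0.3740^1 × 0.6260^2 = 0.439685
P(M+6) = 0.6260^3 = 0.245314
The M+4 peak is largest (0.439685); scaling to 100 gives 11.90 : 59.74 : 100.00 : 55.79.

11.90 : 59.74 : 100.00 : 55.79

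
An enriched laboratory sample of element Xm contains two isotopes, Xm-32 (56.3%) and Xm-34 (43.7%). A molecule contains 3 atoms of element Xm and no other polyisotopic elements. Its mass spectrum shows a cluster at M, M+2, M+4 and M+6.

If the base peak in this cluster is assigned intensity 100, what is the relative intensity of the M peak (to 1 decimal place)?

42.9

Binomial terms of (0.563 + 0.437)^3: M 0.1785, M+2 0.4155, M+4 0.3225, M+6 0.0835 → M+2 is the base peak.
P(M+2) = C(3,1) × 0.563^2 × 0.437^1 = 3 × 0.316969 × 0.4370 = 0.415546 (base)
P(M) = C(3,0) × 0.563^3 × 0.437^0 = 1 × 0.17845355 × 1.0000 = 0.178454
Relative intensity = 0.178454 / 0.415546 × 100 = 42.9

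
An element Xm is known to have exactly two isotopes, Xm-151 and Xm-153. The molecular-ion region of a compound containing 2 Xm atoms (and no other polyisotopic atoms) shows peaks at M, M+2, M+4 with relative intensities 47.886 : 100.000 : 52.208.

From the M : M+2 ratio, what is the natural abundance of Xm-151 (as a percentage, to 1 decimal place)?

48.9%

Let p = fractional abundance of Xm-151. I(M+2)/I(M) = [C(2,1)·p^1·(1−p)] / p^2 = 2·(1−p)/p = 100.000/47.886 = 2.0883
(1−p)/p = 2.0883/2 = 1.0441  ⇒  p = 1/(1 + 1.0441) = 0.4892
Xm-151: 48.9%, Xm-153: 51.1%.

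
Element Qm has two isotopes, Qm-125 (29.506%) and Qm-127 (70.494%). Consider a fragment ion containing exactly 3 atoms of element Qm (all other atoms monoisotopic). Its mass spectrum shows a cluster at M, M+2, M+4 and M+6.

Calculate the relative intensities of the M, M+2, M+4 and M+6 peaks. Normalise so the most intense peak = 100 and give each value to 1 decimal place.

Each Qm atom is independently Qm-125 (p = 0.29506) or Qm-127 (q = 0.70494); the cluster is the binomial expansion (p + q)^3.
P(M) = 0.29506^3 = 0.025688
P(M+2) = 3 × 0.29506^2 × 0.70494^1 = 0.184117
P(M+4) = 3 × 0.29506^1 × 0.70494^2 = 0.439882
P(M+6) = 0.70494^3 = 0.350313
The M+4 peak is largest (0.439882); scaling to 100 gives 5.8 : 41.9 : 100.0 : 79.6.

5.8 : 41.9 : 100.0 : 79.6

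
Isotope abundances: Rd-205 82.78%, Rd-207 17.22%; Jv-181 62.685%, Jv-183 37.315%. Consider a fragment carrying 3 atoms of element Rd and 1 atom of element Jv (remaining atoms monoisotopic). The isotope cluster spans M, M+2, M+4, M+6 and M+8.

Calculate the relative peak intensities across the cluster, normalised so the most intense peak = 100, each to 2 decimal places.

Element Rd pattern (n=3): 0.5672523 : 0.35400162 : 0.07363986 : 0.00510622
Element Jv pattern (n=1): 0.62685 : 0.37315
Convolve the two distributions (both contribute in 2-u steps):
  M: 0.5672523×0.62685 = 0.355582
  M+2: 0.5672523×0.37315 + 0.35400162×0.62685 = 0.433576
  M+4: 0.35400162×0.37315 + 0.07363986×0.62685 = 0.178257
  M+6: 0.07363986×0.37315 + 0.00510622×0.62685 = 0.030680
  M+8: 0.00510622×0.37315 = 0.001905
Scale to base peak (0.433576) = 100: 82.01 : 100.00 : 41.11 : 7.08 : 0.44

82.01 : 100.00 : 41.11 : 7.08 : 0.44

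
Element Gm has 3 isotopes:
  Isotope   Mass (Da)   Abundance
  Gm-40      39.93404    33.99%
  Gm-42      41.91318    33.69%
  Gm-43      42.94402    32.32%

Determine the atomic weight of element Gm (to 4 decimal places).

The abundance-weighted mean is 0.3399 × 39.93404 + 0.3369 × 41.91318 + 0.3232 × 42.94402
= 13.573580 + 14.120550 + 13.879507 = 41.573637 Da

41.5736 Da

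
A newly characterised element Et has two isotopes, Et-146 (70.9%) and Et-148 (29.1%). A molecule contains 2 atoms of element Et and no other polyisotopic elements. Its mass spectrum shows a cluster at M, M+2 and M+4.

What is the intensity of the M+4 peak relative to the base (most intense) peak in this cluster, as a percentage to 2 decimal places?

Term probabilities: M 0.5027, M+2 0.4126, M+4 0.0847. Base peak = M.
P(M) = C(2,0) × 0.709^2 × 0.291^0 = 1 × 0.502681 × 1.0000 = 0.502681 (base)
P(M+4) = C(2,2) × 0.709^0 × 0.291^2 = 1 × 1.0000 × 0.084681 = 0.084681
Relative intensity = 0.084681 / 0.502681 × 100 = 16.85

16.85%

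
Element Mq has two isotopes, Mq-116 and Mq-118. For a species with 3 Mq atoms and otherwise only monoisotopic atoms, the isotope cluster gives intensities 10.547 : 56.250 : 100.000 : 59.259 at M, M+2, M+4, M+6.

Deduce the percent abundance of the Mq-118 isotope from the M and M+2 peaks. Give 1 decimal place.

64.0%

Write p for the Mq-116 fraction. I(M+2)/I(M) = [C(3,1)·p^2·(1−p)] / p^3 = 3·(1−p)/p = 56.250/10.547 = 5.3333
(1−p)/p = 5.3333/3 = 1.7778  ⇒  p = 1/(1 + 1.7778) = 0.3600
Mq-116: 36.0%, Mq-118: 64.0%.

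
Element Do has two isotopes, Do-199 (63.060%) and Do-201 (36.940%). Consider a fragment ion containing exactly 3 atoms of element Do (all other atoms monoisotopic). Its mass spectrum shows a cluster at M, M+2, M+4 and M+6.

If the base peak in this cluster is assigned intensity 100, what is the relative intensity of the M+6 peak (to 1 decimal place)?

Term probabilities: M 0.2508, M+2 0.4407, M+4 0.2581, M+6 0.0504. Base peak = M+2.
P(M+2) = C(3,1) × 0.63060^2 × 0.36940^1 = 3 × 0.39765636 × 0.3694 = 0.440683 (base)
P(M+6) = C(3,3) × 0.63060^0 × 0.36940^3 = 1 × 1.0000 × 0.05040698 = 0.050407
Relative intensity = 0.050407 / 0.440683 × 100 = 11.4

11.4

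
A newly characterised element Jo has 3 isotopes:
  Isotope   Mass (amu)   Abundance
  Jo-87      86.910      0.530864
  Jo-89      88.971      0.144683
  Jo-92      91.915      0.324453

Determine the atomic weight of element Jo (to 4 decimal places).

Weight each isotope mass by its fractional abundance: 0.530864 × 86.910 + 0.144683 × 88.971 + 0.324453 × 91.915
= 46.13739 + 12.87259 + 29.82210 = 88.83208 amu

88.8321 amu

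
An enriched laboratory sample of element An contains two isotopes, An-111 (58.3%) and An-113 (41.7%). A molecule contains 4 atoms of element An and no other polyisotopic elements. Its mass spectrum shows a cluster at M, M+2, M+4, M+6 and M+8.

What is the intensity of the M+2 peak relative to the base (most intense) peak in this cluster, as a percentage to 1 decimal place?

93.2%

Term probabilities: M 0.1155, M+2 0.3305, M+4 0.3546, M+6 0.1691, M+8 0.0302. Base peak = M+4.
P(M+4) = C(4,2) × 0.583^2 × 0.417^2 = 6 × 0.339889 × 0.173889 = 0.354618 (base)
P(M+2) = C(4,1) × 0.583^3 × 0.417^1 = 4 × 0.19815529 × 0.4170 = 0.330523
Relative intensity = 0.330523 / 0.354618 × 100 = 93.2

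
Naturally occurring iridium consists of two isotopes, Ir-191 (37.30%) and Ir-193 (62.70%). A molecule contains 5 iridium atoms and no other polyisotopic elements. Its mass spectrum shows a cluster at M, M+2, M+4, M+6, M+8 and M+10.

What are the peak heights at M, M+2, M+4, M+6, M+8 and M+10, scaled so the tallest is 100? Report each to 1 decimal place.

The 5 Ir atoms are independent, so intensities follow the terms of (0.3730 + 0.6270)^5.
P(M) = 0.3730^5 = 0.007220
P(M+2) = 5 × 0.3730^4 × 0.6270^1 = 0.060684
P(M+4) = 10 × 0.3730^3 × 0.6270^2 = 0.204015
P(M+6) = 10 × 0.3730^2 × 0.6270^3 = 0.342942
P(M+8) = 5 × 0.3730^1 × 0.6270^4 = 0.288237
P(M+10) = 0.6270^5 = 0.096903
The M+6 peak is largest (0.342942); scaling to 100 gives 2.1 : 17.7 : 59.5 : 100.0 : 84.0 : 28.3.

2.1 : 17.7 : 59.5 : 100.0 : 84.0 : 28.3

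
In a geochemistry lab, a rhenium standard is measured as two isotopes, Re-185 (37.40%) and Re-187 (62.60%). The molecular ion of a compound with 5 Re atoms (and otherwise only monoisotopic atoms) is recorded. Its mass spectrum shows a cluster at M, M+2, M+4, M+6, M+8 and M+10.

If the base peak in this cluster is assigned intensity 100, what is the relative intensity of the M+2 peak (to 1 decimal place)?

(0.3740 + 0.6260)^5 gives M 0.0073, M+2 0.0612, M+4 0.2050, M+6 0.3431, M+8 0.2872, M+10 0.0961; the largest is M+6.
P(M+6) = C(5,3) × 0.3740^2 × 0.6260^3 = 10 × 0.139876 × 0.24531438 = 0.343136 (base)
P(M+2) = C(5,1) × 0.3740^4 × 0.6260^1 = 5 × 0.0195653 × 0.6260 = 0.061239
Relative intensity = 0.061239 / 0.343136 × 100 = 17.8

17.8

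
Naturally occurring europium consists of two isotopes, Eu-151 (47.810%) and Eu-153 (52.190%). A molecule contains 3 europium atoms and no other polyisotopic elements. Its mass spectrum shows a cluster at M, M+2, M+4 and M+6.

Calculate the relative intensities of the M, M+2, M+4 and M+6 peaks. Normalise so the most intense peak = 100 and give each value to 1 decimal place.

Each Eu atom is independently Eu-151 (p = 0.47810) or Eu-153 (q = 0.52190); the cluster is the binomial expansion (p + q)^3.
P(M) = 0.47810^3 = 0.109284
P(M+2) = 3 × 0.47810^2 × 0.52190^1 = 0.357887
P(M+4) = 3 × 0.47810^1 × 0.52190^2 = 0.390674
P(M+6) = 0.52190^3 = 0.142155
The M+4 peak is largest (0.390674); scaling to 100 gives 28.0 : 91.6 : 100.0 : 36.4.

28.0 : 91.6 : 100.0 : 36.4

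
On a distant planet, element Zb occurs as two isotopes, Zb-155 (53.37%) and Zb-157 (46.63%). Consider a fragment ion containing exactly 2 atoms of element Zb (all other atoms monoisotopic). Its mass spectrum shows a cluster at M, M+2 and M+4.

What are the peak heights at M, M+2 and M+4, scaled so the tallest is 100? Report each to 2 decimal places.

Each Zb atom is independently Zb-155 (p = 0.5337) or Zb-157 (q = 0.4663); the cluster is the binomial expansion (p + q)^2.
P(M) = 0.5337^2 = 0.284836
P(M+2) = 2 × 0.5337^1 × 0.4663^1 = 0.497729
P(M+4) = 0.4663^2 = 0.217436
The M+2 peak is largest (0.497729); scaling to 100 gives 57.23 : 100.00 : 43.69.

57.23 : 100.00 : 43.69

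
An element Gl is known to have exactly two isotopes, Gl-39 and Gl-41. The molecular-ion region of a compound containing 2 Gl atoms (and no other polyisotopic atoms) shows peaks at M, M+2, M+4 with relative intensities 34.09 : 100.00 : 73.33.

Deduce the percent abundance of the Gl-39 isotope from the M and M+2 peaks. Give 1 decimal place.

40.5%

Let p = fractional abundance of Gl-39. I(M+2)/I(M) = [C(2,1)·p^1·(1−p)] / p^2 = 2·(1−p)/p = 100.00/34.09 = 2.9334
(1−p)/p = 2.9334/2 = 1.4667  ⇒  p = 1/(1 + 1.4667) = 0.4054
Gl-39: 40.5%, Gl-41: 59.5%.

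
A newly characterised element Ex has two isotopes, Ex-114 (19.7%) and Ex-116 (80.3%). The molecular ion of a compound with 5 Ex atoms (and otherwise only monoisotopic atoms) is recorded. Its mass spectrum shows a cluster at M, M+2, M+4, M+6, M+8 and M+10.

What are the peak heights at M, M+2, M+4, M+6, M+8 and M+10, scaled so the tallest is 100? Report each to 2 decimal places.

0.07 : 1.48 : 12.04 : 49.07 : 100.00 : 81.52

The 5 Ex atoms are independent, so intensities follow the terms of (0.197 + 0.803)^5.
P(M) = 0.197^5 = 0.000297
P(M+2) = 5 × 0.197^4 × 0.803^1 = 0.006047
P(M+4) = 10 × 0.197^3 × 0.803^2 = 0.049298
P(M+6) = 10 × 0.197^2 × 0.803^3 = 0.200946
P(M+8) = 5 × 0.197^1 × 0.803^4 = 0.409542
P(M+10) = 0.803^5 = 0.333870
The M+8 peak is largest (0.409542); scaling to 100 gives 0.07 : 1.48 : 12.04 : 49.07 : 100.00 : 81.52.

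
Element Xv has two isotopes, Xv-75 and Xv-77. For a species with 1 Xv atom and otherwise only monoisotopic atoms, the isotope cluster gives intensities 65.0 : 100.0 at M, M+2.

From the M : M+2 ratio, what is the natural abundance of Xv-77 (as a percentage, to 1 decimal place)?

60.6%

Let p = fractional abundance of Xv-75. I(M+2)/I(M) = [C(1,1)·p^0·(1−p)] / p^1 = 1·(1−p)/p = 100.0/65.0 = 1.5385
(1−p)/p = 1.5385/1 = 1.5385  ⇒  p = 1/(1 + 1.5385) = 0.3939
Xv-75: 39.4%, Xv-77: 60.6%.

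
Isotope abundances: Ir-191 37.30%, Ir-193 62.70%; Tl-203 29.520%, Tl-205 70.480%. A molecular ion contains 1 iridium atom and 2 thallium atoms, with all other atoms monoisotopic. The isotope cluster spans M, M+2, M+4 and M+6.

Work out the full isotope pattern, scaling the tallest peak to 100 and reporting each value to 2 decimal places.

Iridium pattern (n=1): 0.3730 : 0.6270
Thallium pattern (n=2): 0.08714304 : 0.41611392 : 0.49674304
Convolve the two distributions (both contribute in 2-u steps):
  M: 0.3730×0.08714304 = 0.032504
  M+2: 0.3730×0.41611392 + 0.6270×0.08714304 = 0.209849
  M+4: 0.3730×0.49674304 + 0.6270×0.41611392 = 0.446189
  M+6: 0.6270×0.49674304 = 0.311458
Scale to base peak (0.446189) = 100: 7.28 : 47.03 : 100.00 : 69.80

7.28 : 47.03 : 100.00 : 69.80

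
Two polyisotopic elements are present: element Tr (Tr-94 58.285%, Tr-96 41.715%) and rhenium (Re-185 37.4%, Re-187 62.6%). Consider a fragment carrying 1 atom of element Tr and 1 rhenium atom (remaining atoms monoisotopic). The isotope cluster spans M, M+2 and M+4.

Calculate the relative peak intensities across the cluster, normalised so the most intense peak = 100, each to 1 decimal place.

41.8 : 100.0 : 50.1

Element Tr pattern (n=1): 0.58285 : 0.41715
Rhenium pattern (n=1): 0.3740 : 0.6260
Convolve the two distributions (both contribute in 2-u steps):
  M: 0.58285×0.3740 = 0.217986
  M+2: 0.58285×0.6260 + 0.41715×0.3740 = 0.520878
  M+4: 0.41715×0.6260 = 0.261136
Scale to base peak (0.520878) = 100: 41.8 : 100.0 : 50.1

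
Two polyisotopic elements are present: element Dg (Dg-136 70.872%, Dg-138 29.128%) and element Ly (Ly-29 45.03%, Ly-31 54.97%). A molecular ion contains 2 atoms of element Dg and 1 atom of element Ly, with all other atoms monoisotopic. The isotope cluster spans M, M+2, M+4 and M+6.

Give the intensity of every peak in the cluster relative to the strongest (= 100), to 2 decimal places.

Element Dg pattern (n=2): 0.50228404 : 0.41287192 : 0.08484404
Element Ly pattern (n=1): 0.4503 : 0.5497
Convolve the two distributions (both contribute in 2-u steps):
  M: 0.50228404×0.4503 = 0.226179
  M+2: 0.50228404×0.5497 + 0.41287192×0.4503 = 0.462022
  M+4: 0.41287192×0.5497 + 0.08484404×0.4503 = 0.265161
  M+6: 0.08484404×0.5497 = 0.046639
Scale to base peak (0.462022) = 100: 48.95 : 100.00 : 57.39 : 10.09

48.95 : 100.00 : 57.39 : 10.09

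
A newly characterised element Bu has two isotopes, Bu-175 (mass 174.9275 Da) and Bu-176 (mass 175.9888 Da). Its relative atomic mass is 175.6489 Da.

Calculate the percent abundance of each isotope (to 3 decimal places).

With x = fraction of Bu-175 (so Bu-176 is 1 − x):
174.9275·x + 175.9888·(1 − x) = 175.6489
(174.9275 − 175.9888)·x = 175.6489 − 175.9888
x = -0.3399 / -1.0613 = 0.32027 → 32.027% Bu-175, 67.973% Bu-176.

Bu-175: 32.027%, Bu-176: 67.973%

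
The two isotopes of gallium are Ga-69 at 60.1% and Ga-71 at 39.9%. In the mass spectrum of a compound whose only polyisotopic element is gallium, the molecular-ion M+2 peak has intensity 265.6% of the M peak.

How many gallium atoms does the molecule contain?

The M+2/M ratio from n Ga atoms is n · q/p = n · 0.399/0.601.
n = 2.656 × 0.601/0.399 = 4.00 ≈ 4

4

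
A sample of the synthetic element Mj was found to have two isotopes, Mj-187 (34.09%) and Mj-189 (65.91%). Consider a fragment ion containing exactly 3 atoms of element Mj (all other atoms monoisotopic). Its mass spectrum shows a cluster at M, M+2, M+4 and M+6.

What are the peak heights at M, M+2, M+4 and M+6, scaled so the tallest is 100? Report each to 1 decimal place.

Expanding (0.3409 + 0.6591)^3:
P(M) = 0.3409^3 = 0.039617
P(M+2) = 3 × 0.3409^2 × 0.6591^1 = 0.229788
P(M+4) = 3 × 0.3409^1 × 0.6591^2 = 0.444274
P(M+6) = 0.6591^3 = 0.286321
The M+4 peak is largest (0.444274); scaling to 100 gives 8.9 : 51.7 : 100.0 : 64.4.

8.9 : 51.7 : 100.0 : 64.4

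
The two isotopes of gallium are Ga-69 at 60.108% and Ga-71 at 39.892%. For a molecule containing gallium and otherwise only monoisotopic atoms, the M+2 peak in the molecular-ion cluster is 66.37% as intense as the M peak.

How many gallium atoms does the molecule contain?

1

The M+2/M ratio from n Ga atoms is n · q/p = n · 0.39892/0.60108.
n = 0.6637 × 0.60108/0.39892 = 1.00 ≈ 1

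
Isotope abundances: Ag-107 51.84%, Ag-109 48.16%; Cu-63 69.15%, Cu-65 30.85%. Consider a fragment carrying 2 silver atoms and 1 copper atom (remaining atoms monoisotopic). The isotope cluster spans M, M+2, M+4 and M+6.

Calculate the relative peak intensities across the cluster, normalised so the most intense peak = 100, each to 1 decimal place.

Silver pattern (n=2): 0.26873856 : 0.49932288 : 0.23193856
Copper pattern (n=1): 0.6915 : 0.3085
Convolve the two distributions (both contribute in 2-u steps):
  M: 0.26873856×0.6915 = 0.185833
  M+2: 0.26873856×0.3085 + 0.49932288×0.6915 = 0.428188
  M+4: 0.49932288×0.3085 + 0.23193856×0.6915 = 0.314427
  M+6: 0.23193856×0.3085 = 0.071553
Scale to base peak (0.428188) = 100: 43.4 : 100.0 : 73.4 : 16.7

43.4 : 100.0 : 73.4 : 16.7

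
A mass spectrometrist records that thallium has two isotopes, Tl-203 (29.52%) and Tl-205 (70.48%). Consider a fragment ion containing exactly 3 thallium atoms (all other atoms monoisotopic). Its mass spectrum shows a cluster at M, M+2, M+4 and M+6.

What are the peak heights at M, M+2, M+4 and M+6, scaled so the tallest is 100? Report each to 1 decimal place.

5.8 : 41.9 : 100.0 : 79.6

The 3 Tl atoms are independent, so intensities follow the terms of (0.2952 + 0.7048)^3.
P(M) = 0.2952^3 = 0.025725
P(M+2) = 3 × 0.2952^2 × 0.7048^1 = 0.184255
P(M+4) = 3 × 0.2952^1 × 0.7048^2 = 0.439916
P(M+6) = 0.7048^3 = 0.350104
The M+4 peak is largest (0.439916); scaling to 100 gives 5.8 : 41.9 : 100.0 : 79.6.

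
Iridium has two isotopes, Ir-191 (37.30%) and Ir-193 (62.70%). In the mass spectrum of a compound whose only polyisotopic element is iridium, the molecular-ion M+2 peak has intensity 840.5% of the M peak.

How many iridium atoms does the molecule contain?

5

For n independent Ir atoms, I(M+2)/I(M) = n · (abundance Ir-193) / (abundance Ir-191) = n · 0.6270/0.3730.
n = 8.405 × 0.3730/0.6270 = 5.00 ≈ 5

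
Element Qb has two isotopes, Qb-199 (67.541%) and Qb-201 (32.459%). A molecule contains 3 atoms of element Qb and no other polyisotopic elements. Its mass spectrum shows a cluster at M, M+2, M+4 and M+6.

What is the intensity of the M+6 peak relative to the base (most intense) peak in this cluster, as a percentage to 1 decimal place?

7.7%

(0.67541 + 0.32459)^3 gives M 0.3081, M+2 0.4442, M+4 0.2135, M+6 0.0342; the largest is M+2.
P(M+2) = C(3,1) × 0.67541^2 × 0.32459^1 = 3 × 0.45617867 × 0.32459 = 0.444213 (base)
P(M+6) = C(3,3) × 0.67541^0 × 0.32459^3 = 1 × 1.0000 × 0.03419837 = 0.034198
Relative intensity = 0.034198 / 0.444213 × 100 = 7.7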